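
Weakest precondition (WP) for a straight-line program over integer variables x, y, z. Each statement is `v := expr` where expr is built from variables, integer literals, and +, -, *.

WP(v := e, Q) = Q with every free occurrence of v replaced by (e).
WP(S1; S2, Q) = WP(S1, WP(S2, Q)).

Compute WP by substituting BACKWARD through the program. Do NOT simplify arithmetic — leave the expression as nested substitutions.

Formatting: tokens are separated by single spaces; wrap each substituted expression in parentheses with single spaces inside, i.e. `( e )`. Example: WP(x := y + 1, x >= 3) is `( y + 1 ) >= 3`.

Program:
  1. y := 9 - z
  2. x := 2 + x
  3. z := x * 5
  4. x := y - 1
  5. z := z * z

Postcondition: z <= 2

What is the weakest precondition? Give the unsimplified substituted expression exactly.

post: z <= 2
stmt 5: z := z * z  -- replace 1 occurrence(s) of z with (z * z)
  => ( z * z ) <= 2
stmt 4: x := y - 1  -- replace 0 occurrence(s) of x with (y - 1)
  => ( z * z ) <= 2
stmt 3: z := x * 5  -- replace 2 occurrence(s) of z with (x * 5)
  => ( ( x * 5 ) * ( x * 5 ) ) <= 2
stmt 2: x := 2 + x  -- replace 2 occurrence(s) of x with (2 + x)
  => ( ( ( 2 + x ) * 5 ) * ( ( 2 + x ) * 5 ) ) <= 2
stmt 1: y := 9 - z  -- replace 0 occurrence(s) of y with (9 - z)
  => ( ( ( 2 + x ) * 5 ) * ( ( 2 + x ) * 5 ) ) <= 2

Answer: ( ( ( 2 + x ) * 5 ) * ( ( 2 + x ) * 5 ) ) <= 2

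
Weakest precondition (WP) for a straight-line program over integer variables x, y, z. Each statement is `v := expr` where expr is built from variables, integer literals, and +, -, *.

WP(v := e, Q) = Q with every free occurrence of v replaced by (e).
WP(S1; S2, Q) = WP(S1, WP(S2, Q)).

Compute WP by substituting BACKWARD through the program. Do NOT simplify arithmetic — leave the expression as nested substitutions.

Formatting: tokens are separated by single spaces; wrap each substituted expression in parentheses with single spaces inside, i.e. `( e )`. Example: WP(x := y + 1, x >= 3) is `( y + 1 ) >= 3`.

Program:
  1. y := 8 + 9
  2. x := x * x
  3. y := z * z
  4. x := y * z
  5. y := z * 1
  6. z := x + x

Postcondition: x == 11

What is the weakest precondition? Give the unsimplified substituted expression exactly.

post: x == 11
stmt 6: z := x + x  -- replace 0 occurrence(s) of z with (x + x)
  => x == 11
stmt 5: y := z * 1  -- replace 0 occurrence(s) of y with (z * 1)
  => x == 11
stmt 4: x := y * z  -- replace 1 occurrence(s) of x with (y * z)
  => ( y * z ) == 11
stmt 3: y := z * z  -- replace 1 occurrence(s) of y with (z * z)
  => ( ( z * z ) * z ) == 11
stmt 2: x := x * x  -- replace 0 occurrence(s) of x with (x * x)
  => ( ( z * z ) * z ) == 11
stmt 1: y := 8 + 9  -- replace 0 occurrence(s) of y with (8 + 9)
  => ( ( z * z ) * z ) == 11

Answer: ( ( z * z ) * z ) == 11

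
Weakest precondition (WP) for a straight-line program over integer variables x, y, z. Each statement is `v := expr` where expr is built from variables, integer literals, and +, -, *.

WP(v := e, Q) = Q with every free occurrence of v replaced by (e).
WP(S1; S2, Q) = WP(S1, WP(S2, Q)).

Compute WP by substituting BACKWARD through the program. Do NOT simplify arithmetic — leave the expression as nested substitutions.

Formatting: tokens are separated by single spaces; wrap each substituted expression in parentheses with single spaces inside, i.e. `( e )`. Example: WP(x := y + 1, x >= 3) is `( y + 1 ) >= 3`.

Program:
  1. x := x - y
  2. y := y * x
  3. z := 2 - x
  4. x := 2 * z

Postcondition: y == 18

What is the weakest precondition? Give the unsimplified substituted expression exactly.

post: y == 18
stmt 4: x := 2 * z  -- replace 0 occurrence(s) of x with (2 * z)
  => y == 18
stmt 3: z := 2 - x  -- replace 0 occurrence(s) of z with (2 - x)
  => y == 18
stmt 2: y := y * x  -- replace 1 occurrence(s) of y with (y * x)
  => ( y * x ) == 18
stmt 1: x := x - y  -- replace 1 occurrence(s) of x with (x - y)
  => ( y * ( x - y ) ) == 18

Answer: ( y * ( x - y ) ) == 18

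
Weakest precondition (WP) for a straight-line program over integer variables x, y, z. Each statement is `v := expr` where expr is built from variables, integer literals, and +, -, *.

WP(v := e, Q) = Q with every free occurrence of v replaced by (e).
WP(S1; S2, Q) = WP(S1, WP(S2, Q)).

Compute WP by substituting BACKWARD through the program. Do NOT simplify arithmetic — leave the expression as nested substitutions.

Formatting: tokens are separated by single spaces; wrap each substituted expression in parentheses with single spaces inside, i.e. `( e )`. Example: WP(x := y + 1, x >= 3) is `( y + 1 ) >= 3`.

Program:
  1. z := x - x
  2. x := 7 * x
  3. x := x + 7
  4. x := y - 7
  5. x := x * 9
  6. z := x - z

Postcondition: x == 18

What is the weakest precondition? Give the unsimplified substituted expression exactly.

Answer: ( ( y - 7 ) * 9 ) == 18

Derivation:
post: x == 18
stmt 6: z := x - z  -- replace 0 occurrence(s) of z with (x - z)
  => x == 18
stmt 5: x := x * 9  -- replace 1 occurrence(s) of x with (x * 9)
  => ( x * 9 ) == 18
stmt 4: x := y - 7  -- replace 1 occurrence(s) of x with (y - 7)
  => ( ( y - 7 ) * 9 ) == 18
stmt 3: x := x + 7  -- replace 0 occurrence(s) of x with (x + 7)
  => ( ( y - 7 ) * 9 ) == 18
stmt 2: x := 7 * x  -- replace 0 occurrence(s) of x with (7 * x)
  => ( ( y - 7 ) * 9 ) == 18
stmt 1: z := x - x  -- replace 0 occurrence(s) of z with (x - x)
  => ( ( y - 7 ) * 9 ) == 18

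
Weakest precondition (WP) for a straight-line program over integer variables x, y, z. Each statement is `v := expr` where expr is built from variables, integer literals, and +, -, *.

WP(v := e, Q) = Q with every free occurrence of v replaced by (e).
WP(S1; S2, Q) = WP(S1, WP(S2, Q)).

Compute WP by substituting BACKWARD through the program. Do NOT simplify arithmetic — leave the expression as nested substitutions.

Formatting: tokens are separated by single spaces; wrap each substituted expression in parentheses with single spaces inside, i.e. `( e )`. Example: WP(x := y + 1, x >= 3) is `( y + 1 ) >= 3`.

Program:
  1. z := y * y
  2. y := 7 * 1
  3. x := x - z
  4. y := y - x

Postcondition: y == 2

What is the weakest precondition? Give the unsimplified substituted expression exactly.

post: y == 2
stmt 4: y := y - x  -- replace 1 occurrence(s) of y with (y - x)
  => ( y - x ) == 2
stmt 3: x := x - z  -- replace 1 occurrence(s) of x with (x - z)
  => ( y - ( x - z ) ) == 2
stmt 2: y := 7 * 1  -- replace 1 occurrence(s) of y with (7 * 1)
  => ( ( 7 * 1 ) - ( x - z ) ) == 2
stmt 1: z := y * y  -- replace 1 occurrence(s) of z with (y * y)
  => ( ( 7 * 1 ) - ( x - ( y * y ) ) ) == 2

Answer: ( ( 7 * 1 ) - ( x - ( y * y ) ) ) == 2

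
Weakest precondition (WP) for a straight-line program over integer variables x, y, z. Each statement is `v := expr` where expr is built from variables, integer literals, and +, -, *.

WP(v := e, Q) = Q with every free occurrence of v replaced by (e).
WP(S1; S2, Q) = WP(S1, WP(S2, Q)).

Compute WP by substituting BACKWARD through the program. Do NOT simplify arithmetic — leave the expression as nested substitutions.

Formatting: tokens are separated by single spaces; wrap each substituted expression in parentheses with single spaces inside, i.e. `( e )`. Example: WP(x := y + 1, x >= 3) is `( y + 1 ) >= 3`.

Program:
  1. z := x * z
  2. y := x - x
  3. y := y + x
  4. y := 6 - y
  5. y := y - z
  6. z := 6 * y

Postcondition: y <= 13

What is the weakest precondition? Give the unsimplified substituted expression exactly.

post: y <= 13
stmt 6: z := 6 * y  -- replace 0 occurrence(s) of z with (6 * y)
  => y <= 13
stmt 5: y := y - z  -- replace 1 occurrence(s) of y with (y - z)
  => ( y - z ) <= 13
stmt 4: y := 6 - y  -- replace 1 occurrence(s) of y with (6 - y)
  => ( ( 6 - y ) - z ) <= 13
stmt 3: y := y + x  -- replace 1 occurrence(s) of y with (y + x)
  => ( ( 6 - ( y + x ) ) - z ) <= 13
stmt 2: y := x - x  -- replace 1 occurrence(s) of y with (x - x)
  => ( ( 6 - ( ( x - x ) + x ) ) - z ) <= 13
stmt 1: z := x * z  -- replace 1 occurrence(s) of z with (x * z)
  => ( ( 6 - ( ( x - x ) + x ) ) - ( x * z ) ) <= 13

Answer: ( ( 6 - ( ( x - x ) + x ) ) - ( x * z ) ) <= 13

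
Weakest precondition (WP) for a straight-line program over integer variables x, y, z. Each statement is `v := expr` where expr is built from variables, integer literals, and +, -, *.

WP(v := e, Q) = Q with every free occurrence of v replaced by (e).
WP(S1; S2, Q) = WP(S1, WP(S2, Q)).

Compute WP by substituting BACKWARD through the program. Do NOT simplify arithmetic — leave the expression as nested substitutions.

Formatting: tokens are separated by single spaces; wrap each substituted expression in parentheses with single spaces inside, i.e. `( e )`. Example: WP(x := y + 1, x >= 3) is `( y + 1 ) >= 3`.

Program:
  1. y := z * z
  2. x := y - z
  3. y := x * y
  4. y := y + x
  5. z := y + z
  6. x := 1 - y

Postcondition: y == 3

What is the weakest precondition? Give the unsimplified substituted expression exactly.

Answer: ( ( ( ( z * z ) - z ) * ( z * z ) ) + ( ( z * z ) - z ) ) == 3

Derivation:
post: y == 3
stmt 6: x := 1 - y  -- replace 0 occurrence(s) of x with (1 - y)
  => y == 3
stmt 5: z := y + z  -- replace 0 occurrence(s) of z with (y + z)
  => y == 3
stmt 4: y := y + x  -- replace 1 occurrence(s) of y with (y + x)
  => ( y + x ) == 3
stmt 3: y := x * y  -- replace 1 occurrence(s) of y with (x * y)
  => ( ( x * y ) + x ) == 3
stmt 2: x := y - z  -- replace 2 occurrence(s) of x with (y - z)
  => ( ( ( y - z ) * y ) + ( y - z ) ) == 3
stmt 1: y := z * z  -- replace 3 occurrence(s) of y with (z * z)
  => ( ( ( ( z * z ) - z ) * ( z * z ) ) + ( ( z * z ) - z ) ) == 3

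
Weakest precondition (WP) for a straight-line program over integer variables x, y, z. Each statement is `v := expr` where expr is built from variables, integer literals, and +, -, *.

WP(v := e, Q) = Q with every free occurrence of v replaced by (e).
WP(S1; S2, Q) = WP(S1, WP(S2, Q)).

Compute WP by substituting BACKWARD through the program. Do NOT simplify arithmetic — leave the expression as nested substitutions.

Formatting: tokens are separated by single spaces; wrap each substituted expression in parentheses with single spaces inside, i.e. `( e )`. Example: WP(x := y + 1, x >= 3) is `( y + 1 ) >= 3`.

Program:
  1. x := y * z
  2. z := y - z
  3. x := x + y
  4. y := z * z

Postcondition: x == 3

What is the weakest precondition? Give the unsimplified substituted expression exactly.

post: x == 3
stmt 4: y := z * z  -- replace 0 occurrence(s) of y with (z * z)
  => x == 3
stmt 3: x := x + y  -- replace 1 occurrence(s) of x with (x + y)
  => ( x + y ) == 3
stmt 2: z := y - z  -- replace 0 occurrence(s) of z with (y - z)
  => ( x + y ) == 3
stmt 1: x := y * z  -- replace 1 occurrence(s) of x with (y * z)
  => ( ( y * z ) + y ) == 3

Answer: ( ( y * z ) + y ) == 3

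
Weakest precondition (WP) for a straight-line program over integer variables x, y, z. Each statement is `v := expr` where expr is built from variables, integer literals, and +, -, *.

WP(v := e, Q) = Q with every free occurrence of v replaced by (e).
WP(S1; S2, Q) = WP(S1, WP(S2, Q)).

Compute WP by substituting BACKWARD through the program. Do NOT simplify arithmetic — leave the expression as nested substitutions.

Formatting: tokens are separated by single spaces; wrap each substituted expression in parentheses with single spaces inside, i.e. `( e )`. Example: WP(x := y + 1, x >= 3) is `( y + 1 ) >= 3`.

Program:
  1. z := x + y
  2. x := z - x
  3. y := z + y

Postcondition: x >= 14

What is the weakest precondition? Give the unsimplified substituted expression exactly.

Answer: ( ( x + y ) - x ) >= 14

Derivation:
post: x >= 14
stmt 3: y := z + y  -- replace 0 occurrence(s) of y with (z + y)
  => x >= 14
stmt 2: x := z - x  -- replace 1 occurrence(s) of x with (z - x)
  => ( z - x ) >= 14
stmt 1: z := x + y  -- replace 1 occurrence(s) of z with (x + y)
  => ( ( x + y ) - x ) >= 14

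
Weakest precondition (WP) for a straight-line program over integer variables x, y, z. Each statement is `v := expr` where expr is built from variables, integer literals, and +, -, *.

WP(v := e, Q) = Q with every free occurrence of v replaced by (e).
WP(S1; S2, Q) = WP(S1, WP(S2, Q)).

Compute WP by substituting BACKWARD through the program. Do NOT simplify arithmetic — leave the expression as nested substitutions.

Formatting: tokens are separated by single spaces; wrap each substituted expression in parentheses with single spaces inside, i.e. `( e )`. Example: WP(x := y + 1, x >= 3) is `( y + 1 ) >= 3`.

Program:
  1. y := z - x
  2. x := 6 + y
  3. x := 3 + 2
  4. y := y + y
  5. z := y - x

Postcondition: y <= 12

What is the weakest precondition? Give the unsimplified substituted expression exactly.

Answer: ( ( z - x ) + ( z - x ) ) <= 12

Derivation:
post: y <= 12
stmt 5: z := y - x  -- replace 0 occurrence(s) of z with (y - x)
  => y <= 12
stmt 4: y := y + y  -- replace 1 occurrence(s) of y with (y + y)
  => ( y + y ) <= 12
stmt 3: x := 3 + 2  -- replace 0 occurrence(s) of x with (3 + 2)
  => ( y + y ) <= 12
stmt 2: x := 6 + y  -- replace 0 occurrence(s) of x with (6 + y)
  => ( y + y ) <= 12
stmt 1: y := z - x  -- replace 2 occurrence(s) of y with (z - x)
  => ( ( z - x ) + ( z - x ) ) <= 12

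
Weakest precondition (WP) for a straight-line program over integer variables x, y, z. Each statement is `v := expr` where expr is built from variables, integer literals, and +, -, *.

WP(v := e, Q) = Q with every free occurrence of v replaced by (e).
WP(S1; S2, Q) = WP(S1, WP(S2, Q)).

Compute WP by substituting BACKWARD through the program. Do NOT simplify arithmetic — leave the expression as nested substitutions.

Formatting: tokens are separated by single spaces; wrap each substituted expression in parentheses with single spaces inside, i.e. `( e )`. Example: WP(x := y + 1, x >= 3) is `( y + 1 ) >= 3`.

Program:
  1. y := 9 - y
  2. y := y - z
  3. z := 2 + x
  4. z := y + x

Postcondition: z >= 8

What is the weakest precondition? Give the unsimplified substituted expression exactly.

Answer: ( ( ( 9 - y ) - z ) + x ) >= 8

Derivation:
post: z >= 8
stmt 4: z := y + x  -- replace 1 occurrence(s) of z with (y + x)
  => ( y + x ) >= 8
stmt 3: z := 2 + x  -- replace 0 occurrence(s) of z with (2 + x)
  => ( y + x ) >= 8
stmt 2: y := y - z  -- replace 1 occurrence(s) of y with (y - z)
  => ( ( y - z ) + x ) >= 8
stmt 1: y := 9 - y  -- replace 1 occurrence(s) of y with (9 - y)
  => ( ( ( 9 - y ) - z ) + x ) >= 8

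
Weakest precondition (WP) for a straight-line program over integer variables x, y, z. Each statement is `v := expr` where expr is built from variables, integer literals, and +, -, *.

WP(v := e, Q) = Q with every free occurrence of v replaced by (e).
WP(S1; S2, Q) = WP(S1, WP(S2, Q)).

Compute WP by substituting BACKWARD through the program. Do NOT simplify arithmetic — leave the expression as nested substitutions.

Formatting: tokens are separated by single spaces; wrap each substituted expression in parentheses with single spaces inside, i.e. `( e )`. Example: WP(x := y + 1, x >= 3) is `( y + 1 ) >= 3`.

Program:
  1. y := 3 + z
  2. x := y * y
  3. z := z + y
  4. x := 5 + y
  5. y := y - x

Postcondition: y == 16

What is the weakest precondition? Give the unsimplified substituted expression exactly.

post: y == 16
stmt 5: y := y - x  -- replace 1 occurrence(s) of y with (y - x)
  => ( y - x ) == 16
stmt 4: x := 5 + y  -- replace 1 occurrence(s) of x with (5 + y)
  => ( y - ( 5 + y ) ) == 16
stmt 3: z := z + y  -- replace 0 occurrence(s) of z with (z + y)
  => ( y - ( 5 + y ) ) == 16
stmt 2: x := y * y  -- replace 0 occurrence(s) of x with (y * y)
  => ( y - ( 5 + y ) ) == 16
stmt 1: y := 3 + z  -- replace 2 occurrence(s) of y with (3 + z)
  => ( ( 3 + z ) - ( 5 + ( 3 + z ) ) ) == 16

Answer: ( ( 3 + z ) - ( 5 + ( 3 + z ) ) ) == 16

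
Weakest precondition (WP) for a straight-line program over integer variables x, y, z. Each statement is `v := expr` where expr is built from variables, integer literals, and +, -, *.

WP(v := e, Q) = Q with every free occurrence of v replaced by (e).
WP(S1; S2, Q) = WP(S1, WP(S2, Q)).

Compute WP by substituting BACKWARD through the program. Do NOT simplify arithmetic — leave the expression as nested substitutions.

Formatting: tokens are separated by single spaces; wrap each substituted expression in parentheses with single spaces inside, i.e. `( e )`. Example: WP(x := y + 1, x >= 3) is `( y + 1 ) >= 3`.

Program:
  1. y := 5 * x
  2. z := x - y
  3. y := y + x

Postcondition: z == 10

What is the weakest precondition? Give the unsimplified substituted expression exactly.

Answer: ( x - ( 5 * x ) ) == 10

Derivation:
post: z == 10
stmt 3: y := y + x  -- replace 0 occurrence(s) of y with (y + x)
  => z == 10
stmt 2: z := x - y  -- replace 1 occurrence(s) of z with (x - y)
  => ( x - y ) == 10
stmt 1: y := 5 * x  -- replace 1 occurrence(s) of y with (5 * x)
  => ( x - ( 5 * x ) ) == 10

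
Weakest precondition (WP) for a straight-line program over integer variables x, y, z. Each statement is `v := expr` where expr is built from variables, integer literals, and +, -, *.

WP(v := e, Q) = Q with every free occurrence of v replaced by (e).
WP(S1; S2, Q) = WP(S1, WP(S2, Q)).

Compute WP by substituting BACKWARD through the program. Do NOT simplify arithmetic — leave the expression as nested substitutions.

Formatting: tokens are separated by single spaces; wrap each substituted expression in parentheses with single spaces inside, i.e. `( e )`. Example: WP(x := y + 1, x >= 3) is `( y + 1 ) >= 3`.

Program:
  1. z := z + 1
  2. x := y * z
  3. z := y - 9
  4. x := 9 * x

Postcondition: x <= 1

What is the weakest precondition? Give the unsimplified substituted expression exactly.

post: x <= 1
stmt 4: x := 9 * x  -- replace 1 occurrence(s) of x with (9 * x)
  => ( 9 * x ) <= 1
stmt 3: z := y - 9  -- replace 0 occurrence(s) of z with (y - 9)
  => ( 9 * x ) <= 1
stmt 2: x := y * z  -- replace 1 occurrence(s) of x with (y * z)
  => ( 9 * ( y * z ) ) <= 1
stmt 1: z := z + 1  -- replace 1 occurrence(s) of z with (z + 1)
  => ( 9 * ( y * ( z + 1 ) ) ) <= 1

Answer: ( 9 * ( y * ( z + 1 ) ) ) <= 1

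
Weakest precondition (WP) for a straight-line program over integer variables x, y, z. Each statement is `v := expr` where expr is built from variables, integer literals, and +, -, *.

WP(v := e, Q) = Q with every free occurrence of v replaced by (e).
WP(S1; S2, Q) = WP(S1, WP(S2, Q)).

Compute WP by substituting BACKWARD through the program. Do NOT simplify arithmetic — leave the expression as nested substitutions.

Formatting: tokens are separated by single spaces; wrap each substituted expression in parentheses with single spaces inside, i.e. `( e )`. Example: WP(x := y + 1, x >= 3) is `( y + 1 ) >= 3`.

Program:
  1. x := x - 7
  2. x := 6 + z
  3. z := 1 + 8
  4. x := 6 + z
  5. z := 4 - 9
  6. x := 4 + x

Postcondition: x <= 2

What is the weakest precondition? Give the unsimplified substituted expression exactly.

post: x <= 2
stmt 6: x := 4 + x  -- replace 1 occurrence(s) of x with (4 + x)
  => ( 4 + x ) <= 2
stmt 5: z := 4 - 9  -- replace 0 occurrence(s) of z with (4 - 9)
  => ( 4 + x ) <= 2
stmt 4: x := 6 + z  -- replace 1 occurrence(s) of x with (6 + z)
  => ( 4 + ( 6 + z ) ) <= 2
stmt 3: z := 1 + 8  -- replace 1 occurrence(s) of z with (1 + 8)
  => ( 4 + ( 6 + ( 1 + 8 ) ) ) <= 2
stmt 2: x := 6 + z  -- replace 0 occurrence(s) of x with (6 + z)
  => ( 4 + ( 6 + ( 1 + 8 ) ) ) <= 2
stmt 1: x := x - 7  -- replace 0 occurrence(s) of x with (x - 7)
  => ( 4 + ( 6 + ( 1 + 8 ) ) ) <= 2

Answer: ( 4 + ( 6 + ( 1 + 8 ) ) ) <= 2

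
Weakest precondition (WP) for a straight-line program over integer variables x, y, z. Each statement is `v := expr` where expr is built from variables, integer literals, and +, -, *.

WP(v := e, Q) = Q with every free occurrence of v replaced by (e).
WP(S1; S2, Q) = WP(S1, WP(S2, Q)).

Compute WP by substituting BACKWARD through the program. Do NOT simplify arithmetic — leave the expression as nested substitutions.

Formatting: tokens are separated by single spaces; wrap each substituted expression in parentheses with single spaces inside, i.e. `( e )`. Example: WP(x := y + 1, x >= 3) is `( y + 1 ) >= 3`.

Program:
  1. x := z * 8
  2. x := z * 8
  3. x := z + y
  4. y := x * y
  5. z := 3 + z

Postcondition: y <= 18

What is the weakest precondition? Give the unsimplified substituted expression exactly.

post: y <= 18
stmt 5: z := 3 + z  -- replace 0 occurrence(s) of z with (3 + z)
  => y <= 18
stmt 4: y := x * y  -- replace 1 occurrence(s) of y with (x * y)
  => ( x * y ) <= 18
stmt 3: x := z + y  -- replace 1 occurrence(s) of x with (z + y)
  => ( ( z + y ) * y ) <= 18
stmt 2: x := z * 8  -- replace 0 occurrence(s) of x with (z * 8)
  => ( ( z + y ) * y ) <= 18
stmt 1: x := z * 8  -- replace 0 occurrence(s) of x with (z * 8)
  => ( ( z + y ) * y ) <= 18

Answer: ( ( z + y ) * y ) <= 18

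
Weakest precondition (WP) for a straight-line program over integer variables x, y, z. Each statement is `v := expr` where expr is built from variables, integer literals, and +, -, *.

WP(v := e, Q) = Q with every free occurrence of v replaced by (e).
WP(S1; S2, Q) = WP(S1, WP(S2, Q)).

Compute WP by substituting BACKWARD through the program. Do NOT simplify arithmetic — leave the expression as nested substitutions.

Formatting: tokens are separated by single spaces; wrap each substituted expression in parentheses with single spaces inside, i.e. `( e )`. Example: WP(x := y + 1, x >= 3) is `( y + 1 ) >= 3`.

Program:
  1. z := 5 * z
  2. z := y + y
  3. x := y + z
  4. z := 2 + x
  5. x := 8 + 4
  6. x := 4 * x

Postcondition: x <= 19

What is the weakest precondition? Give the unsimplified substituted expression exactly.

Answer: ( 4 * ( 8 + 4 ) ) <= 19

Derivation:
post: x <= 19
stmt 6: x := 4 * x  -- replace 1 occurrence(s) of x with (4 * x)
  => ( 4 * x ) <= 19
stmt 5: x := 8 + 4  -- replace 1 occurrence(s) of x with (8 + 4)
  => ( 4 * ( 8 + 4 ) ) <= 19
stmt 4: z := 2 + x  -- replace 0 occurrence(s) of z with (2 + x)
  => ( 4 * ( 8 + 4 ) ) <= 19
stmt 3: x := y + z  -- replace 0 occurrence(s) of x with (y + z)
  => ( 4 * ( 8 + 4 ) ) <= 19
stmt 2: z := y + y  -- replace 0 occurrence(s) of z with (y + y)
  => ( 4 * ( 8 + 4 ) ) <= 19
stmt 1: z := 5 * z  -- replace 0 occurrence(s) of z with (5 * z)
  => ( 4 * ( 8 + 4 ) ) <= 19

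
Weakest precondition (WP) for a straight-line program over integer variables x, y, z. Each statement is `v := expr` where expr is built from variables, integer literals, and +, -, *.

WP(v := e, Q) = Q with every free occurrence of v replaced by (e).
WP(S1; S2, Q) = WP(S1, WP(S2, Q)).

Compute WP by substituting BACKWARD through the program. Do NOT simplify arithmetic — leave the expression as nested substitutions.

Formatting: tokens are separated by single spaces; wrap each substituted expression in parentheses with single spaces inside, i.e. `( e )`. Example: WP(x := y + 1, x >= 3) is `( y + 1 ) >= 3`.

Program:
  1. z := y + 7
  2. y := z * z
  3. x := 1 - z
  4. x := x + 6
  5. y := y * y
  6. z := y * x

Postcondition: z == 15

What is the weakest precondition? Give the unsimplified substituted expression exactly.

post: z == 15
stmt 6: z := y * x  -- replace 1 occurrence(s) of z with (y * x)
  => ( y * x ) == 15
stmt 5: y := y * y  -- replace 1 occurrence(s) of y with (y * y)
  => ( ( y * y ) * x ) == 15
stmt 4: x := x + 6  -- replace 1 occurrence(s) of x with (x + 6)
  => ( ( y * y ) * ( x + 6 ) ) == 15
stmt 3: x := 1 - z  -- replace 1 occurrence(s) of x with (1 - z)
  => ( ( y * y ) * ( ( 1 - z ) + 6 ) ) == 15
stmt 2: y := z * z  -- replace 2 occurrence(s) of y with (z * z)
  => ( ( ( z * z ) * ( z * z ) ) * ( ( 1 - z ) + 6 ) ) == 15
stmt 1: z := y + 7  -- replace 5 occurrence(s) of z with (y + 7)
  => ( ( ( ( y + 7 ) * ( y + 7 ) ) * ( ( y + 7 ) * ( y + 7 ) ) ) * ( ( 1 - ( y + 7 ) ) + 6 ) ) == 15

Answer: ( ( ( ( y + 7 ) * ( y + 7 ) ) * ( ( y + 7 ) * ( y + 7 ) ) ) * ( ( 1 - ( y + 7 ) ) + 6 ) ) == 15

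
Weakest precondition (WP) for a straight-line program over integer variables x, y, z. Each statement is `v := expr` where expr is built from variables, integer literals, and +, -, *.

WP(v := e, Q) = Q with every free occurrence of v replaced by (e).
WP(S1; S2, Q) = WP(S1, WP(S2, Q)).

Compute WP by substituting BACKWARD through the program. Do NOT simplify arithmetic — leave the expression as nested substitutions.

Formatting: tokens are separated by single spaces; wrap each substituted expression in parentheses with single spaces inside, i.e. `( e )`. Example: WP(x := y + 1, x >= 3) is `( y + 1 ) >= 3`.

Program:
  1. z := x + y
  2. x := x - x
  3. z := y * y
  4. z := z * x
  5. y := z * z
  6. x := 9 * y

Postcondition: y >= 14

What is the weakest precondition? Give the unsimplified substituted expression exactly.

Answer: ( ( ( y * y ) * ( x - x ) ) * ( ( y * y ) * ( x - x ) ) ) >= 14

Derivation:
post: y >= 14
stmt 6: x := 9 * y  -- replace 0 occurrence(s) of x with (9 * y)
  => y >= 14
stmt 5: y := z * z  -- replace 1 occurrence(s) of y with (z * z)
  => ( z * z ) >= 14
stmt 4: z := z * x  -- replace 2 occurrence(s) of z with (z * x)
  => ( ( z * x ) * ( z * x ) ) >= 14
stmt 3: z := y * y  -- replace 2 occurrence(s) of z with (y * y)
  => ( ( ( y * y ) * x ) * ( ( y * y ) * x ) ) >= 14
stmt 2: x := x - x  -- replace 2 occurrence(s) of x with (x - x)
  => ( ( ( y * y ) * ( x - x ) ) * ( ( y * y ) * ( x - x ) ) ) >= 14
stmt 1: z := x + y  -- replace 0 occurrence(s) of z with (x + y)
  => ( ( ( y * y ) * ( x - x ) ) * ( ( y * y ) * ( x - x ) ) ) >= 14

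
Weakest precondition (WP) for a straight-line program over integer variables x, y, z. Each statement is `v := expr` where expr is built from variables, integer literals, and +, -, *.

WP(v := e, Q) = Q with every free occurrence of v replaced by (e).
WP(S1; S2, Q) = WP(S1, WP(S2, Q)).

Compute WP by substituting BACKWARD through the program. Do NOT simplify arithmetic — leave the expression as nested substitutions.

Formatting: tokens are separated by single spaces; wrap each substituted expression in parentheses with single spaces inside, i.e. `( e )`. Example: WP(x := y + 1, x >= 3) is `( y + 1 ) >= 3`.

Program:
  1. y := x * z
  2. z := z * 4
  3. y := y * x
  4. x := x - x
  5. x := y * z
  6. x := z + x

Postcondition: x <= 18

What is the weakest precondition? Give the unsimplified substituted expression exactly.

Answer: ( ( z * 4 ) + ( ( ( x * z ) * x ) * ( z * 4 ) ) ) <= 18

Derivation:
post: x <= 18
stmt 6: x := z + x  -- replace 1 occurrence(s) of x with (z + x)
  => ( z + x ) <= 18
stmt 5: x := y * z  -- replace 1 occurrence(s) of x with (y * z)
  => ( z + ( y * z ) ) <= 18
stmt 4: x := x - x  -- replace 0 occurrence(s) of x with (x - x)
  => ( z + ( y * z ) ) <= 18
stmt 3: y := y * x  -- replace 1 occurrence(s) of y with (y * x)
  => ( z + ( ( y * x ) * z ) ) <= 18
stmt 2: z := z * 4  -- replace 2 occurrence(s) of z with (z * 4)
  => ( ( z * 4 ) + ( ( y * x ) * ( z * 4 ) ) ) <= 18
stmt 1: y := x * z  -- replace 1 occurrence(s) of y with (x * z)
  => ( ( z * 4 ) + ( ( ( x * z ) * x ) * ( z * 4 ) ) ) <= 18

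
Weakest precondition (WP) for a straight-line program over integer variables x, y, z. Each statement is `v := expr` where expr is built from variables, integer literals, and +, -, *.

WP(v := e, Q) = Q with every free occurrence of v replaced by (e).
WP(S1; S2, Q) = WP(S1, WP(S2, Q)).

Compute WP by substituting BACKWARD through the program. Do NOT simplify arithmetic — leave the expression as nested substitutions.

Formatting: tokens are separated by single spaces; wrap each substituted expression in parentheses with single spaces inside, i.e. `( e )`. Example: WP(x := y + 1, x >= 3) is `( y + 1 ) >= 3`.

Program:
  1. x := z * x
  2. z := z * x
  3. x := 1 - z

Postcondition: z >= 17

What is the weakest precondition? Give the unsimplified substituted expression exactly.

post: z >= 17
stmt 3: x := 1 - z  -- replace 0 occurrence(s) of x with (1 - z)
  => z >= 17
stmt 2: z := z * x  -- replace 1 occurrence(s) of z with (z * x)
  => ( z * x ) >= 17
stmt 1: x := z * x  -- replace 1 occurrence(s) of x with (z * x)
  => ( z * ( z * x ) ) >= 17

Answer: ( z * ( z * x ) ) >= 17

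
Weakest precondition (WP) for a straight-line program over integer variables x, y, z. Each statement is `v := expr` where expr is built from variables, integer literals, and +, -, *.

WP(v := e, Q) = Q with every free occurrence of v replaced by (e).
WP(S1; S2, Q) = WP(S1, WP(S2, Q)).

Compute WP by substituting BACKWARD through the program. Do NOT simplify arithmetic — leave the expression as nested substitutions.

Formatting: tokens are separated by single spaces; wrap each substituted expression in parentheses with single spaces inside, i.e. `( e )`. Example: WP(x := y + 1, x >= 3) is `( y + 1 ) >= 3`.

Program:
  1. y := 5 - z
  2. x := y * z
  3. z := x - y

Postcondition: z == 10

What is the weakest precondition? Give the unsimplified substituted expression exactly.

Answer: ( ( ( 5 - z ) * z ) - ( 5 - z ) ) == 10

Derivation:
post: z == 10
stmt 3: z := x - y  -- replace 1 occurrence(s) of z with (x - y)
  => ( x - y ) == 10
stmt 2: x := y * z  -- replace 1 occurrence(s) of x with (y * z)
  => ( ( y * z ) - y ) == 10
stmt 1: y := 5 - z  -- replace 2 occurrence(s) of y with (5 - z)
  => ( ( ( 5 - z ) * z ) - ( 5 - z ) ) == 10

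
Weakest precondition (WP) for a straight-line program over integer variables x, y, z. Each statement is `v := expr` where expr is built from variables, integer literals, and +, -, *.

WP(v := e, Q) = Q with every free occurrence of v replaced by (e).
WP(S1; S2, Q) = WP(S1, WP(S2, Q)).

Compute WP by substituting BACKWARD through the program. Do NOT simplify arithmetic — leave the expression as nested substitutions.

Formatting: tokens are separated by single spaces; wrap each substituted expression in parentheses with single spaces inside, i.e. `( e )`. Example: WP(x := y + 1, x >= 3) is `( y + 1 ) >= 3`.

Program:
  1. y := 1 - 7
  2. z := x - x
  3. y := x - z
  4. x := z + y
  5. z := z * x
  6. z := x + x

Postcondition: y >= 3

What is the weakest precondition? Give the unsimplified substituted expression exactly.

Answer: ( x - ( x - x ) ) >= 3

Derivation:
post: y >= 3
stmt 6: z := x + x  -- replace 0 occurrence(s) of z with (x + x)
  => y >= 3
stmt 5: z := z * x  -- replace 0 occurrence(s) of z with (z * x)
  => y >= 3
stmt 4: x := z + y  -- replace 0 occurrence(s) of x with (z + y)
  => y >= 3
stmt 3: y := x - z  -- replace 1 occurrence(s) of y with (x - z)
  => ( x - z ) >= 3
stmt 2: z := x - x  -- replace 1 occurrence(s) of z with (x - x)
  => ( x - ( x - x ) ) >= 3
stmt 1: y := 1 - 7  -- replace 0 occurrence(s) of y with (1 - 7)
  => ( x - ( x - x ) ) >= 3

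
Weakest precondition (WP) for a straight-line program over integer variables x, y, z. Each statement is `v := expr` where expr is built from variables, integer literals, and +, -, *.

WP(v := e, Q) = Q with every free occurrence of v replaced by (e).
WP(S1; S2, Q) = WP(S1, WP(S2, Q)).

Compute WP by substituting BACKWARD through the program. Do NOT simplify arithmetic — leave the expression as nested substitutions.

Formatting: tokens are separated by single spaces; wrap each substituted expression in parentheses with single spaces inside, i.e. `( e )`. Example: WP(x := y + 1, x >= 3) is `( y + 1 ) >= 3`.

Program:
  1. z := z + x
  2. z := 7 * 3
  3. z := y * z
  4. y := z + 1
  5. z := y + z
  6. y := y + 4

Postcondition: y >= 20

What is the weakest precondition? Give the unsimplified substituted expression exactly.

Answer: ( ( ( y * ( 7 * 3 ) ) + 1 ) + 4 ) >= 20

Derivation:
post: y >= 20
stmt 6: y := y + 4  -- replace 1 occurrence(s) of y with (y + 4)
  => ( y + 4 ) >= 20
stmt 5: z := y + z  -- replace 0 occurrence(s) of z with (y + z)
  => ( y + 4 ) >= 20
stmt 4: y := z + 1  -- replace 1 occurrence(s) of y with (z + 1)
  => ( ( z + 1 ) + 4 ) >= 20
stmt 3: z := y * z  -- replace 1 occurrence(s) of z with (y * z)
  => ( ( ( y * z ) + 1 ) + 4 ) >= 20
stmt 2: z := 7 * 3  -- replace 1 occurrence(s) of z with (7 * 3)
  => ( ( ( y * ( 7 * 3 ) ) + 1 ) + 4 ) >= 20
stmt 1: z := z + x  -- replace 0 occurrence(s) of z with (z + x)
  => ( ( ( y * ( 7 * 3 ) ) + 1 ) + 4 ) >= 20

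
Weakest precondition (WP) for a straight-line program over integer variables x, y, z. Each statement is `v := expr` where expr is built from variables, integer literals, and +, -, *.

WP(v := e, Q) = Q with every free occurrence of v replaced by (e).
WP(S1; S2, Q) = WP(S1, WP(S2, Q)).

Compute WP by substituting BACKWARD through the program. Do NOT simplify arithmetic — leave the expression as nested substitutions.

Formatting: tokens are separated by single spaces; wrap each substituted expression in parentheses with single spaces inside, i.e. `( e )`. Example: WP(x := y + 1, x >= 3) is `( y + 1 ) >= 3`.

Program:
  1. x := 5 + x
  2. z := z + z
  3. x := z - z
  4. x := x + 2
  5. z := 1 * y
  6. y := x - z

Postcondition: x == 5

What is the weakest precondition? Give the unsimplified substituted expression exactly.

post: x == 5
stmt 6: y := x - z  -- replace 0 occurrence(s) of y with (x - z)
  => x == 5
stmt 5: z := 1 * y  -- replace 0 occurrence(s) of z with (1 * y)
  => x == 5
stmt 4: x := x + 2  -- replace 1 occurrence(s) of x with (x + 2)
  => ( x + 2 ) == 5
stmt 3: x := z - z  -- replace 1 occurrence(s) of x with (z - z)
  => ( ( z - z ) + 2 ) == 5
stmt 2: z := z + z  -- replace 2 occurrence(s) of z with (z + z)
  => ( ( ( z + z ) - ( z + z ) ) + 2 ) == 5
stmt 1: x := 5 + x  -- replace 0 occurrence(s) of x with (5 + x)
  => ( ( ( z + z ) - ( z + z ) ) + 2 ) == 5

Answer: ( ( ( z + z ) - ( z + z ) ) + 2 ) == 5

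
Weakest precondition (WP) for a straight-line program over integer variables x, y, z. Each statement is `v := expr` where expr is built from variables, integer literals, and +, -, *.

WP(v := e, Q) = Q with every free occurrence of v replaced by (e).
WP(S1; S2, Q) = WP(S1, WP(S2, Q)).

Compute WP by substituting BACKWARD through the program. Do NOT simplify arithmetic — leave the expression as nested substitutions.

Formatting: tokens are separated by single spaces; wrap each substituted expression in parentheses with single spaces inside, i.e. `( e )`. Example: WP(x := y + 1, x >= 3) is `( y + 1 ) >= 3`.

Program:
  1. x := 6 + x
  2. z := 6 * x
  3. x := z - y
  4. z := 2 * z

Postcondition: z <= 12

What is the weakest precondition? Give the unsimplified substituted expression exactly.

post: z <= 12
stmt 4: z := 2 * z  -- replace 1 occurrence(s) of z with (2 * z)
  => ( 2 * z ) <= 12
stmt 3: x := z - y  -- replace 0 occurrence(s) of x with (z - y)
  => ( 2 * z ) <= 12
stmt 2: z := 6 * x  -- replace 1 occurrence(s) of z with (6 * x)
  => ( 2 * ( 6 * x ) ) <= 12
stmt 1: x := 6 + x  -- replace 1 occurrence(s) of x with (6 + x)
  => ( 2 * ( 6 * ( 6 + x ) ) ) <= 12

Answer: ( 2 * ( 6 * ( 6 + x ) ) ) <= 12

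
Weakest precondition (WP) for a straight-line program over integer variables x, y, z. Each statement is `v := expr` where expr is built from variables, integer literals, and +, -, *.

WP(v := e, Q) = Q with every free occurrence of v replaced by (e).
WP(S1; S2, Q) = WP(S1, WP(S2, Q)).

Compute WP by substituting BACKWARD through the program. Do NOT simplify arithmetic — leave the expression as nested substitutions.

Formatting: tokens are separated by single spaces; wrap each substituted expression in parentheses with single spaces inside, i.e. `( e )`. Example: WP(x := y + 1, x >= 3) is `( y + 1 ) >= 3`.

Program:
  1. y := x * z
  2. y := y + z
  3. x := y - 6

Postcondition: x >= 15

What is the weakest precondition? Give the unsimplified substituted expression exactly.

Answer: ( ( ( x * z ) + z ) - 6 ) >= 15

Derivation:
post: x >= 15
stmt 3: x := y - 6  -- replace 1 occurrence(s) of x with (y - 6)
  => ( y - 6 ) >= 15
stmt 2: y := y + z  -- replace 1 occurrence(s) of y with (y + z)
  => ( ( y + z ) - 6 ) >= 15
stmt 1: y := x * z  -- replace 1 occurrence(s) of y with (x * z)
  => ( ( ( x * z ) + z ) - 6 ) >= 15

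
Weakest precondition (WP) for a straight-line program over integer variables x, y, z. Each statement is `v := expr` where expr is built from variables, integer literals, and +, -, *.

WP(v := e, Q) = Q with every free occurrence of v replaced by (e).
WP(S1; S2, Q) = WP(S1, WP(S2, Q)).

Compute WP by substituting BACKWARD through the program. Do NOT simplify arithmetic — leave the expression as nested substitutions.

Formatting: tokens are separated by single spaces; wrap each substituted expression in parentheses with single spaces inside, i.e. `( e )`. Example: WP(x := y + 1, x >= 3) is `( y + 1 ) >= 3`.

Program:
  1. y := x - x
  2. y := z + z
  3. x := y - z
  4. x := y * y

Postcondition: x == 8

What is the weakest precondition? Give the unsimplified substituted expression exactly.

post: x == 8
stmt 4: x := y * y  -- replace 1 occurrence(s) of x with (y * y)
  => ( y * y ) == 8
stmt 3: x := y - z  -- replace 0 occurrence(s) of x with (y - z)
  => ( y * y ) == 8
stmt 2: y := z + z  -- replace 2 occurrence(s) of y with (z + z)
  => ( ( z + z ) * ( z + z ) ) == 8
stmt 1: y := x - x  -- replace 0 occurrence(s) of y with (x - x)
  => ( ( z + z ) * ( z + z ) ) == 8

Answer: ( ( z + z ) * ( z + z ) ) == 8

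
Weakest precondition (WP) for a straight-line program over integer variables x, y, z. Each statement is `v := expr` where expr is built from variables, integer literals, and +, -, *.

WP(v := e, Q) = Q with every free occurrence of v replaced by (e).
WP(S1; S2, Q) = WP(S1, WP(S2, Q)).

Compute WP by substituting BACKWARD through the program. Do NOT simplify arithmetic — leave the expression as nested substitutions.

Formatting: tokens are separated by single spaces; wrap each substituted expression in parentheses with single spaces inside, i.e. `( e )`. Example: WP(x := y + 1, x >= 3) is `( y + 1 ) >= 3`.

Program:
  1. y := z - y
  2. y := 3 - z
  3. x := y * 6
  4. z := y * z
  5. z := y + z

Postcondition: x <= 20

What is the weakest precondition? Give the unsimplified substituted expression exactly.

post: x <= 20
stmt 5: z := y + z  -- replace 0 occurrence(s) of z with (y + z)
  => x <= 20
stmt 4: z := y * z  -- replace 0 occurrence(s) of z with (y * z)
  => x <= 20
stmt 3: x := y * 6  -- replace 1 occurrence(s) of x with (y * 6)
  => ( y * 6 ) <= 20
stmt 2: y := 3 - z  -- replace 1 occurrence(s) of y with (3 - z)
  => ( ( 3 - z ) * 6 ) <= 20
stmt 1: y := z - y  -- replace 0 occurrence(s) of y with (z - y)
  => ( ( 3 - z ) * 6 ) <= 20

Answer: ( ( 3 - z ) * 6 ) <= 20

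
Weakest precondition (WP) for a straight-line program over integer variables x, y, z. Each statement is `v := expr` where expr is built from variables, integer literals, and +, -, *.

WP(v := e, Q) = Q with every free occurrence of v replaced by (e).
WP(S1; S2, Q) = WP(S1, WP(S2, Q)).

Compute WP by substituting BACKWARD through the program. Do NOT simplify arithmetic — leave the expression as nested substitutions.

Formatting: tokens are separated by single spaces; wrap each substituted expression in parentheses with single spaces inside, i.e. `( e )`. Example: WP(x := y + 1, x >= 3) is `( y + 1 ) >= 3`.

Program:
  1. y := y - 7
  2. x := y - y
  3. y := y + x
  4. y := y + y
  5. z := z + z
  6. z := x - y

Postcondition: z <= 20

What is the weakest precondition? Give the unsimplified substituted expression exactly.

post: z <= 20
stmt 6: z := x - y  -- replace 1 occurrence(s) of z with (x - y)
  => ( x - y ) <= 20
stmt 5: z := z + z  -- replace 0 occurrence(s) of z with (z + z)
  => ( x - y ) <= 20
stmt 4: y := y + y  -- replace 1 occurrence(s) of y with (y + y)
  => ( x - ( y + y ) ) <= 20
stmt 3: y := y + x  -- replace 2 occurrence(s) of y with (y + x)
  => ( x - ( ( y + x ) + ( y + x ) ) ) <= 20
stmt 2: x := y - y  -- replace 3 occurrence(s) of x with (y - y)
  => ( ( y - y ) - ( ( y + ( y - y ) ) + ( y + ( y - y ) ) ) ) <= 20
stmt 1: y := y - 7  -- replace 8 occurrence(s) of y with (y - 7)
  => ( ( ( y - 7 ) - ( y - 7 ) ) - ( ( ( y - 7 ) + ( ( y - 7 ) - ( y - 7 ) ) ) + ( ( y - 7 ) + ( ( y - 7 ) - ( y - 7 ) ) ) ) ) <= 20

Answer: ( ( ( y - 7 ) - ( y - 7 ) ) - ( ( ( y - 7 ) + ( ( y - 7 ) - ( y - 7 ) ) ) + ( ( y - 7 ) + ( ( y - 7 ) - ( y - 7 ) ) ) ) ) <= 20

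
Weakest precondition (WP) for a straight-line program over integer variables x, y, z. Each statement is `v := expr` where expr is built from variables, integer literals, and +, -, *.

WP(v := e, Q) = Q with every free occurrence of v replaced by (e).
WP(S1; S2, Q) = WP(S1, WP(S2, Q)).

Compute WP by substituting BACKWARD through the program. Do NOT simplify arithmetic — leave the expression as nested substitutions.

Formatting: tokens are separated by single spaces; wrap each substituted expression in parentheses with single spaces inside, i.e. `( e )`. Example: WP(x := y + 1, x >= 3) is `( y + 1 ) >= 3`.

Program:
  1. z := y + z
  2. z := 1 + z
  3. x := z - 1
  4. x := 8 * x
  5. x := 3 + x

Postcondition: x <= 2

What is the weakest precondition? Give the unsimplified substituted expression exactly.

Answer: ( 3 + ( 8 * ( ( 1 + ( y + z ) ) - 1 ) ) ) <= 2

Derivation:
post: x <= 2
stmt 5: x := 3 + x  -- replace 1 occurrence(s) of x with (3 + x)
  => ( 3 + x ) <= 2
stmt 4: x := 8 * x  -- replace 1 occurrence(s) of x with (8 * x)
  => ( 3 + ( 8 * x ) ) <= 2
stmt 3: x := z - 1  -- replace 1 occurrence(s) of x with (z - 1)
  => ( 3 + ( 8 * ( z - 1 ) ) ) <= 2
stmt 2: z := 1 + z  -- replace 1 occurrence(s) of z with (1 + z)
  => ( 3 + ( 8 * ( ( 1 + z ) - 1 ) ) ) <= 2
stmt 1: z := y + z  -- replace 1 occurrence(s) of z with (y + z)
  => ( 3 + ( 8 * ( ( 1 + ( y + z ) ) - 1 ) ) ) <= 2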